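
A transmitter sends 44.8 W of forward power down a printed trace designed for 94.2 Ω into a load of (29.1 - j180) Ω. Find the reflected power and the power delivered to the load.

P_reflected ≈ 34.5 W; P_delivered ≈ 10.3 W

|Γ| = |(-65.1 − j180)/(123.3 − j180)| = 0.877
|Γ|² = 0.77
P_refl = |Γ|²·P_inc = 34.5 W, P_del = (1 − |Γ|²)·P_inc = 10.3 W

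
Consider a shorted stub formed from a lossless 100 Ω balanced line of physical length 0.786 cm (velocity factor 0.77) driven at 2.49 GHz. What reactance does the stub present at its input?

X_in ≈ 58.9 Ω (inductive)

λ = v/f = 0.77·c / 2.49 GHz = 0.0928 m
βl = 2π·l/λ = 2π × 0.0847 = 30.5°
tan(βl) = 0.589
For a shorted stub, Z_in = jZ_0·tan(βl)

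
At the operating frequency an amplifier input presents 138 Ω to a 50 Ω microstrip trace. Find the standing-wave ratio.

Γ = (138 − 50)/(138 + 50) = 0.468
VSWR = (1 + 0.468)/(1 − 0.468)

VSWR ≈ 2.76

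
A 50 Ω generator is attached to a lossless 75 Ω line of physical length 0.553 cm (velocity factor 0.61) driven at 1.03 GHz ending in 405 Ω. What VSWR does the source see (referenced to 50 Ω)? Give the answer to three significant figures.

VSWR ≈ 7.93

λ = v/f = 0.61·c / 1.03 GHz = 0.178 m
βl = 2π·l/λ = 2π × 0.0311 = 11.2°
tan(βl) = 0.198
Z_in = Z_0·(Z_L + jZ_0·tanβl)/(Z_0 + jZ_L·tanβl) = 196 − j195 Ω
Γ_s = (Z_in − Z_s)/(Z_in + Z_s) = (146 − j195)/(246 − j195), |Γ_s| = 0.776
VSWR = (1 + |Γ_s|)/(1 − |Γ_s|)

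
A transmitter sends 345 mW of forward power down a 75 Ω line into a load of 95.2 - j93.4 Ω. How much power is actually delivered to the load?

|Γ| = |(20.2 − j93.4)/(170.2 − j93.4)| = 0.492
|Γ|² = 0.242
P_refl = |Γ|²·P_inc = 83.6 mW, P_del = (1 − |Γ|²)·P_inc = 261 mW

P_delivered ≈ 261 mW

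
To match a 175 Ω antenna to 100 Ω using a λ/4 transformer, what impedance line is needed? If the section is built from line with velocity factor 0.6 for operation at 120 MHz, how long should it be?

Z_qwt = √(Z_0·R_L) = √(100 × 175) = √17500
λ = 0.6·c/f = 1.5 m, so l = λ/4 = 0.375 m

Z_qwt ≈ 132 Ω; length ≈ 37.5 cm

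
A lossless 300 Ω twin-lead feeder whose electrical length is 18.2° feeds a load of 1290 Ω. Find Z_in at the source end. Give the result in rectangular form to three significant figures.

tan(βl) = tan(18.2°) = 0.329
Z_in = Z_0·(Z_L + jZ_0·tanβl)/(Z_0 + jZ_L·tanβl)
     = 300·(1290 + j98.6)/(300 + j424)

Z_in ≈ 477 − j575 Ω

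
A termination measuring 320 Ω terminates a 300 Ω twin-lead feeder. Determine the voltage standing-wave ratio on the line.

VSWR ≈ 1.07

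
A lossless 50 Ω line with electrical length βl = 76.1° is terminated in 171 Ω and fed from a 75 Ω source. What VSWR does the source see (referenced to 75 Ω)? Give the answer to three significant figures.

VSWR ≈ 4.97

tan(βl) = 4.04
Z_in = Z_0·(Z_L + jZ_0·tanβl)/(Z_0 + jZ_L·tanβl) = 15.4 − j11.3 Ω
Γ_s = (Z_in − Z_s)/(Z_in + Z_s) = (-59.6 − j11.3)/(90.4 − j11.3), |Γ_s| = 0.665
VSWR = (1 + |Γ_s|)/(1 − |Γ_s|)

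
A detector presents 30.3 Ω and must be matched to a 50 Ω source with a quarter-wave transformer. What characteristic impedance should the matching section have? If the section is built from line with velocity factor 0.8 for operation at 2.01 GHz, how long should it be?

Z_qwt = √(Z_0·R_L) = √(50 × 30.3) = √1515
λ = 0.8·c/f = 0.119 m, so l = λ/4 = 0.0299 m

Z_qwt ≈ 38.9 Ω; length ≈ 2.99 cm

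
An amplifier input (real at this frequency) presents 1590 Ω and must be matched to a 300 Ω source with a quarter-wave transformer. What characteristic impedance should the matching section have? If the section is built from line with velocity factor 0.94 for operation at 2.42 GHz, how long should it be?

Z_qwt = √(Z_0·R_L) = √(300 × 1590) = √477000
λ = 0.94·c/f = 0.117 m, so l = λ/4 = 0.0291 m

Z_qwt ≈ 691 Ω; length ≈ 2.91 cm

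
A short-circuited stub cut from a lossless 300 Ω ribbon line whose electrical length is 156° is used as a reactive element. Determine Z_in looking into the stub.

Z_in ≈ −j134 Ω

tan(βl) = -0.445
For a short-circuited stub, Z_in = jZ_0·tan(βl)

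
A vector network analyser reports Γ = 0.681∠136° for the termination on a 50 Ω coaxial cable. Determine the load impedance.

Z_L ≈ 11 + j19.4 Ω

Z_L = Z_0·(1 + Γ)/(1 − Γ) = 50·(0.51 + j0.473)/(1.49 − j0.473)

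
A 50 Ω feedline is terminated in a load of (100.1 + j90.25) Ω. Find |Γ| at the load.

|Γ| ≈ 0.589

Γ = (Z_L − Z_0)/(Z_L + Z_0) = (50.1 + j90.25)/(150.1 + j90.25)
|Γ| = 103/175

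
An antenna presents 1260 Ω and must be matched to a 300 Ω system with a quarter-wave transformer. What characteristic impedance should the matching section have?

Z_qwt = √(Z_0·R_L) = √(300 × 1260) = √378000

Z_qwt ≈ 615 Ω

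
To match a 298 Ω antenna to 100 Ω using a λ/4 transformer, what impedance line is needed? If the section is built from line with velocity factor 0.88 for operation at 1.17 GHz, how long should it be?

Z_qwt ≈ 173 Ω; length ≈ 5.64 cm

Z_qwt = √(Z_0·R_L) = √(100 × 298) = √29800
λ = 0.88·c/f = 0.226 m, so l = λ/4 = 0.0564 m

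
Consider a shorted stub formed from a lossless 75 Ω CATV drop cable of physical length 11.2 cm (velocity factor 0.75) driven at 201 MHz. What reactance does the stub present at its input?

X_in ≈ 54.5 Ω (inductive)

λ = v/f = 0.75·c / 201 MHz = 1.12 m
βl = 2π·l/λ = 2π × 0.1 = 36°
tan(βl) = 0.727
For a shorted stub, Z_in = jZ_0·tan(βl)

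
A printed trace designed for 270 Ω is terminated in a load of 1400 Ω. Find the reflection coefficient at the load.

Γ = 0.677

Γ = (Z_L − Z_0)/(Z_L + Z_0) = (1400 − 270)/(1400 + 270) = 1130/1670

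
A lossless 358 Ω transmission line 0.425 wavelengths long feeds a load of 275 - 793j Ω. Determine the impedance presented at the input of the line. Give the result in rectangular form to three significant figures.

βl = 2π × 0.425 = 153°
tan(βl) = tan(153°) = -0.51
Z_in = Z_0·(Z_L + jZ_0·tanβl)/(Z_0 + jZ_L·tanβl)
     = 358·(275 − j975)/(-46.1 − j140)

Z_in ≈ 2040 + j1370 Ω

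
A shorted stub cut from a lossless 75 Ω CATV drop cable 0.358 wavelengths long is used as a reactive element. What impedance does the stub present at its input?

βl = 2π × 0.358 = 129°
tan(βl) = -1.24
For a shorted stub, Z_in = jZ_0·tan(βl)

Z_in ≈ −j93 Ω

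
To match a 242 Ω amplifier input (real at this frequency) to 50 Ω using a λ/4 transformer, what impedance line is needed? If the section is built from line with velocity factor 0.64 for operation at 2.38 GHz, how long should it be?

Z_qwt ≈ 110 Ω; length ≈ 2.02 cm

Z_qwt = √(Z_0·R_L) = √(50 × 242) = √12100
λ = 0.64·c/f = 0.0807 m, so l = λ/4 = 0.0202 m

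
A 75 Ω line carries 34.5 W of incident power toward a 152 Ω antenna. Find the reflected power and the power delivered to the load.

P_reflected ≈ 3.97 W; P_delivered ≈ 30.5 W

Γ = (152 − 75)/(152 + 75) = 0.339
|Γ|² = 0.115
P_refl = |Γ|²·P_inc = 3.97 W, P_del = (1 − |Γ|²)·P_inc = 30.5 W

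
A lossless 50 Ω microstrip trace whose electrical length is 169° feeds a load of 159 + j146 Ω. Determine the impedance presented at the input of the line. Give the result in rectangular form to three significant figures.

tan(βl) = tan(169°) = -0.194
Z_in = Z_0·(Z_L + jZ_0·tanβl)/(Z_0 + jZ_L·tanβl)
     = 50·(159 + j136)/(78.4 − j30.9)

Z_in ≈ 58.1 + j110 Ω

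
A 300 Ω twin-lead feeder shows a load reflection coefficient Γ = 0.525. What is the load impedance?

Z_L = Z_0·(1 + Γ)/(1 − Γ) = 300·(1.52)/(0.475)

Z_L ≈ 963 Ω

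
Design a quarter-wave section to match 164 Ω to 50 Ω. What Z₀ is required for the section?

Z_qwt = √(Z_0·R_L) = √(50 × 164) = √8200

Z_qwt ≈ 90.6 Ω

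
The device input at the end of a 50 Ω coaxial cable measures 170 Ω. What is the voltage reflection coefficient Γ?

Γ = (Z_L − Z_0)/(Z_L + Z_0) = (170 − 50)/(170 + 50) = 120/220

Γ = 0.545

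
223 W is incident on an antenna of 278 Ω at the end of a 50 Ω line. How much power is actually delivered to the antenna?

P_delivered ≈ 115 W

Γ = (278 − 50)/(278 + 50) = 0.695
|Γ|² = 0.483
P_refl = |Γ|²·P_inc = 108 W, P_del = (1 − |Γ|²)·P_inc = 115 W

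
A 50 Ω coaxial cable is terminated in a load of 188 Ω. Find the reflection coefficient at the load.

Γ = 0.58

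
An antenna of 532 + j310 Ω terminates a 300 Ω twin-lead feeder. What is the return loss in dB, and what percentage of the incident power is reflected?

RL ≈ 7.21 dB; 19% of incident power reflected

Γ = (232 + j310)/(832 + j310), |Γ| = 0.436
RL = −20·log₁₀(0.436) = 7.21 dB
P_refl/P_inc = |Γ|² = 0.19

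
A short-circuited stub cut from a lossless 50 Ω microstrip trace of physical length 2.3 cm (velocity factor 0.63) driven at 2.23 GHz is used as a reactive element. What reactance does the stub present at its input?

λ = v/f = 0.63·c / 2.23 GHz = 0.0848 m
βl = 2π·l/λ = 2π × 0.271 = 97.7°
tan(βl) = -7.4
For a short-circuited stub, Z_in = jZ_0·tan(βl)

X_in ≈ -370 Ω (capacitive)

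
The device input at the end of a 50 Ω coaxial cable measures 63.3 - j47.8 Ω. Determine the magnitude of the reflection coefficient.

Γ = (Z_L − Z_0)/(Z_L + Z_0) = (13.3 − j47.8)/(113.3 − j47.8)
|Γ| = 49.6/123

|Γ| ≈ 0.403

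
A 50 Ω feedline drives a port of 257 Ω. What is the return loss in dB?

Γ = (257 − 50)/(257 + 50) = 0.674
RL = −20·log₁₀|Γ| = −20·log₁₀(0.674)

RL ≈ 3.42 dB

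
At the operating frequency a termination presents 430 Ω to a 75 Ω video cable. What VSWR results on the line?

VSWR ≈ 5.73

Γ = (430 − 75)/(430 + 75) = 0.703
VSWR = (1 + 0.703)/(1 − 0.703)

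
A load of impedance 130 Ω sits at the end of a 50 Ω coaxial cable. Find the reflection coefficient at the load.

Γ = 0.444

Γ = (Z_L − Z_0)/(Z_L + Z_0) = (130 − 50)/(130 + 50) = 80/180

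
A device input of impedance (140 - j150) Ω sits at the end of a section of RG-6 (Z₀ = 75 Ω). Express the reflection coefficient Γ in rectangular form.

Γ ≈ 0.531 − j0.327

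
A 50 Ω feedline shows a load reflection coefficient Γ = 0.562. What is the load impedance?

Z_L ≈ 178 Ω

Z_L = Z_0·(1 + Γ)/(1 − Γ) = 50·(1.56)/(0.438)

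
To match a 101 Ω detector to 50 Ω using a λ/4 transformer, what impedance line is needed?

Z_qwt = √(Z_0·R_L) = √(50 × 101) = √5050

Z_qwt ≈ 71.1 Ω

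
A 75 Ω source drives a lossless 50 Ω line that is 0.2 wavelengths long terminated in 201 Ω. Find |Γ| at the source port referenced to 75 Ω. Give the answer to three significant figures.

|Γ| ≈ 0.702

βl = 2π × 0.2 = 72°
tan(βl) = 3.08
Z_in = Z_0·(Z_L + jZ_0·tanβl)/(Z_0 + jZ_L·tanβl) = 13.7 − j15.1 Ω
Γ_s = (Z_in − Z_s)/(Z_in + Z_s) = (-61.3 − j15.1)/(88.7 − j15.1), |Γ_s| = 0.702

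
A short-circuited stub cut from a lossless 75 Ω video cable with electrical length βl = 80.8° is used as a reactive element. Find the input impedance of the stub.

tan(βl) = 6.17
For a short-circuited stub, Z_in = jZ_0·tan(βl)

Z_in ≈ +j463 Ω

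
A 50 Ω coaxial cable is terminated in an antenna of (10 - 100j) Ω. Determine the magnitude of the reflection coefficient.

|Γ| ≈ 0.924

Γ = (Z_L − Z_0)/(Z_L + Z_0) = (-40 − j100)/(60 − j100)
|Γ| = 108/117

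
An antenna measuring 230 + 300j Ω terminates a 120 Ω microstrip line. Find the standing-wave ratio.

Γ = (Z_L − Z_0)/(Z_L + Z_0) = (110 + j300)/(350 + j300)
|Γ| = 320/461 = 0.693
VSWR = (1 + |Γ|)/(1 − |Γ|) = 1.69/0.307

VSWR ≈ 5.52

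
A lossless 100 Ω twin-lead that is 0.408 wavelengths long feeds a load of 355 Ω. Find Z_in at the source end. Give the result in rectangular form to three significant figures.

Z_in ≈ 79.5 + j119 Ω

βl = 2π × 0.408 = 147°
tan(βl) = tan(147°) = -0.652
Z_in = Z_0·(Z_L + jZ_0·tanβl)/(Z_0 + jZ_L·tanβl)
     = 100·(355 − j65.2)/(100 − j232)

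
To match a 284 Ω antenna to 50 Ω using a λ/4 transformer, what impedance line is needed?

Z_qwt = √(Z_0·R_L) = √(50 × 284) = √14200

Z_qwt ≈ 119 Ω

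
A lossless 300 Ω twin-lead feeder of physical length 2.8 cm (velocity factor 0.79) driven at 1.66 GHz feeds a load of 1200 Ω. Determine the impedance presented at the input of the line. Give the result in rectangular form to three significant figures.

λ = v/f = 0.79·c / 1.66 GHz = 0.143 m
βl = 2π·l/λ = 2π × 0.196 = 70.6°
tan(βl) = tan(70.6°) = 2.84
Z_in = Z_0·(Z_L + jZ_0·tanβl)/(Z_0 + jZ_L·tanβl)
     = 300·(1200 + j852)/(300 + j3410)

Z_in ≈ 83.7 − j98.3 Ω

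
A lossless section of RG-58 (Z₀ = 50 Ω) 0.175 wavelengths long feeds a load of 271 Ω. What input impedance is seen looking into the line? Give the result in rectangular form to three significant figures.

Z_in ≈ 11.5 − j24.4 Ω

βl = 2π × 0.175 = 63°
tan(βl) = tan(63°) = 1.96
Z_in = Z_0·(Z_L + jZ_0·tanβl)/(Z_0 + jZ_L·tanβl)
     = 50·(271 + j98.1)/(50 + j532)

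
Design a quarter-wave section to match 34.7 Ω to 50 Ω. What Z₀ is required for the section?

Z_qwt = √(Z_0·R_L) = √(50 × 34.7) = √1735

Z_qwt ≈ 41.7 Ω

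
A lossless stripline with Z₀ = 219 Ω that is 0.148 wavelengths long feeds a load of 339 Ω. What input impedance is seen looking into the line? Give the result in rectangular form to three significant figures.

βl = 2π × 0.148 = 53.3°
tan(βl) = tan(53.3°) = 1.34
Z_in = Z_0·(Z_L + jZ_0·tanβl)/(Z_0 + jZ_L·tanβl)
     = 219·(339 + j294)/(219 + j454)

Z_in ≈ 179 − j77.2 Ω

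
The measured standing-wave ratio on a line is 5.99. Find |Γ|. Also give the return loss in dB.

|Γ| = (S − 1)/(S + 1) = (5.99 − 1)/(5.99 + 1) = 4.99/6.99
RL = −20·log₁₀|Γ| = −20·log₁₀(0.714)

|Γ| ≈ 0.714; return loss ≈ 2.93 dB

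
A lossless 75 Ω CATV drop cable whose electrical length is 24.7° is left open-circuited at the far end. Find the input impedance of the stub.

Z_in ≈ −j163 Ω

tan(βl) = 0.46
For an open-circuited stub, Z_in = −jZ_0·cot(βl) = −jZ_0/tan(βl)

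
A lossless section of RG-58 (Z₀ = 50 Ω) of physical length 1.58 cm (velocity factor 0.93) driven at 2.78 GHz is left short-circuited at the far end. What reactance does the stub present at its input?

λ = v/f = 0.93·c / 2.78 GHz = 0.1 m
βl = 2π·l/λ = 2π × 0.157 = 56.7°
tan(βl) = 1.52
For a short-circuited stub, Z_in = jZ_0·tan(βl)

X_in ≈ 76 Ω (inductive)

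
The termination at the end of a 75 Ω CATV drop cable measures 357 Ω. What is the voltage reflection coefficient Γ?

Γ = (Z_L − Z_0)/(Z_L + Z_0) = (357 − 75)/(357 + 75) = 282/432

Γ = 0.653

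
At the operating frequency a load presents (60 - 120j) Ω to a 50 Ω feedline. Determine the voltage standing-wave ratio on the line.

VSWR ≈ 6.68

Γ = (Z_L − Z_0)/(Z_L + Z_0) = (10 − j120)/(110 − j120)
|Γ| = 120/163 = 0.74
VSWR = (1 + |Γ|)/(1 − |Γ|) = 1.74/0.26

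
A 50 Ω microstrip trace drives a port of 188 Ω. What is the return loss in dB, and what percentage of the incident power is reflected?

RL ≈ 4.73 dB; 33.6% of incident power reflected

Γ = (188 − 50)/(188 + 50) = 0.58
RL = −20·log₁₀(0.58) = 4.73 dB
P_refl/P_inc = |Γ|² = 0.336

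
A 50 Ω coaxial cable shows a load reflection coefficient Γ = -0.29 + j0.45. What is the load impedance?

Z_L = Z_0·(1 + Γ)/(1 − Γ) = 50·(0.71 + j0.45)/(1.29 − j0.45)

Z_L ≈ 19.1 + j24.1 Ω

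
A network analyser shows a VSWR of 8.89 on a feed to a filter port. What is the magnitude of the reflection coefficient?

|Γ| = (S − 1)/(S + 1) = (8.89 − 1)/(8.89 + 1) = 7.89/9.89

|Γ| ≈ 0.798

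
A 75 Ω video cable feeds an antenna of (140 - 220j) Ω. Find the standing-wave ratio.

VSWR ≈ 6.87

Γ = (Z_L − Z_0)/(Z_L + Z_0) = (65 − j220)/(215 − j220)
|Γ| = 229/308 = 0.746
VSWR = (1 + |Γ|)/(1 − |Γ|) = 1.75/0.254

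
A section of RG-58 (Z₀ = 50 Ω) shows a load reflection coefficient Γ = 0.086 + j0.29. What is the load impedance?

Z_L ≈ 49.4 + j31.5 Ω

Z_L = Z_0·(1 + Γ)/(1 − Γ) = 50·(1.09 + j0.29)/(0.914 − j0.29)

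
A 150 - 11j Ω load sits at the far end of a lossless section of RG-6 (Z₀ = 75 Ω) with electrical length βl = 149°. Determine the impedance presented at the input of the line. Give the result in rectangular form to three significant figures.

tan(βl) = tan(149°) = -0.601
Z_in = Z_0·(Z_L + jZ_0·tanβl)/(Z_0 + jZ_L·tanβl)
     = 75·(150 − j56.1)/(68.4 − j90.1)

Z_in ≈ 89.7 + j56.7 Ω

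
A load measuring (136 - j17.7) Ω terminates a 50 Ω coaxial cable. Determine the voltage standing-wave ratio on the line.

Γ = (Z_L − Z_0)/(Z_L + Z_0) = (86 − j17.7)/(186 − j17.7)
|Γ| = 87.8/187 = 0.47
VSWR = (1 + |Γ|)/(1 − |Γ|) = 1.47/0.53

VSWR ≈ 2.77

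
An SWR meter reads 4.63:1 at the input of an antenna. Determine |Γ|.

|Γ| ≈ 0.645

|Γ| = (S − 1)/(S + 1) = (4.63 − 1)/(4.63 + 1) = 3.63/5.63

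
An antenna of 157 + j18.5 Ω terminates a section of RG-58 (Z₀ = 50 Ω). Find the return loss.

Γ = (107 + j18.5)/(207 + j18.5), |Γ| = 0.522
RL = −20·log₁₀|Γ| = −20·log₁₀(0.522)

RL ≈ 5.64 dB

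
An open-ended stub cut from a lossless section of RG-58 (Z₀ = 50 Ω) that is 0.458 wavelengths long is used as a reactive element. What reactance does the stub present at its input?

βl = 2π × 0.458 = 165°
tan(βl) = -0.27
For an open-ended stub, Z_in = −jZ_0·cot(βl) = −jZ_0/tan(βl)

X_in ≈ 185 Ω (inductive)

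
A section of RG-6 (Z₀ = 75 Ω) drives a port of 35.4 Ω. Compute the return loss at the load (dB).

RL ≈ 8.91 dB

Γ = (35.4 − 75)/(35.4 + 75) = -0.359
RL = −20·log₁₀|Γ| = −20·log₁₀(0.359)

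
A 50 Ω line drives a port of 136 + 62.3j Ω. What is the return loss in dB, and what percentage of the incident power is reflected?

Γ = (86 + j62.3)/(186 + j62.3), |Γ| = 0.541
RL = −20·log₁₀(0.541) = 5.33 dB
P_refl/P_inc = |Γ|² = 0.293

RL ≈ 5.33 dB; 29.3% of incident power reflected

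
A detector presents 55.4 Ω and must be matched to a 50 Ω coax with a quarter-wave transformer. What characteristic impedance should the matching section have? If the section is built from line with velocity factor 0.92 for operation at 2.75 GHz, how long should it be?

Z_qwt = √(Z_0·R_L) = √(50 × 55.4) = √2770
λ = 0.92·c/f = 0.1 m, so l = λ/4 = 0.0251 m

Z_qwt ≈ 52.6 Ω; length ≈ 2.51 cm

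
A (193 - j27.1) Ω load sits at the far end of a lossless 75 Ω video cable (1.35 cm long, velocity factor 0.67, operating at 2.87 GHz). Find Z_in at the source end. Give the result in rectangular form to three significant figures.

λ = v/f = 0.67·c / 2.87 GHz = 0.07 m
βl = 2π·l/λ = 2π × 0.193 = 69.4°
tan(βl) = tan(69.4°) = 2.66
Z_in = Z_0·(Z_L + jZ_0·tanβl)/(Z_0 + jZ_L·tanβl)
     = 75·(193 + j172)/(147 + j513)

Z_in ≈ 30.7 − j19.4 Ω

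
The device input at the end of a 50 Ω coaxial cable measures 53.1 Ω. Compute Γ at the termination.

Γ = 0.0301

Γ = (Z_L − Z_0)/(Z_L + Z_0) = (53.1 − 50)/(53.1 + 50) = 3.1/103.1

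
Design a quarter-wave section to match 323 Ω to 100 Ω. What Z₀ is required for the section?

Z_qwt = √(Z_0·R_L) = √(100 × 323) = √32300

Z_qwt ≈ 180 Ω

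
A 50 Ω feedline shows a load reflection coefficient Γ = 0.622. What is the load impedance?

Z_L = Z_0·(1 + Γ)/(1 − Γ) = 50·(1.62)/(0.378)

Z_L ≈ 215 Ω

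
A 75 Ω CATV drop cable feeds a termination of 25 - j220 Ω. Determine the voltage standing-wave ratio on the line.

VSWR ≈ 29.1

Γ = (Z_L − Z_0)/(Z_L + Z_0) = (-50 − j220)/(100 − j220)
|Γ| = 226/242 = 0.934
VSWR = (1 + |Γ|)/(1 − |Γ|) = 1.93/0.0664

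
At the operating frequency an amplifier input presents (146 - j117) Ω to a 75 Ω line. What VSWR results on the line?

VSWR ≈ 3.42

Γ = (Z_L − Z_0)/(Z_L + Z_0) = (71 − j117)/(221 − j117)
|Γ| = 137/250 = 0.547
VSWR = (1 + |Γ|)/(1 − |Γ|) = 1.55/0.453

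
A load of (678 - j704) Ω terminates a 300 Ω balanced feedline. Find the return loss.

Γ = (378 − j704)/(978 − j704), |Γ| = 0.663
RL = −20·log₁₀|Γ| = −20·log₁₀(0.663)

RL ≈ 3.57 dB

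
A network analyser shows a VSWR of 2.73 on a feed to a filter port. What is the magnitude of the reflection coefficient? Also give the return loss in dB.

|Γ| = (S − 1)/(S + 1) = (2.73 − 1)/(2.73 + 1) = 1.73/3.73
RL = −20·log₁₀|Γ| = −20·log₁₀(0.464)

|Γ| ≈ 0.464; return loss ≈ 6.67 dB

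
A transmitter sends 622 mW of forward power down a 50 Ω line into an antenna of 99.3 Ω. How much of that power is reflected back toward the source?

P_reflected ≈ 67.8 mW

Γ = (99.3 − 50)/(99.3 + 50) = 0.33
|Γ|² = 0.109
P_refl = |Γ|²·P_inc = 67.8 mW, P_del = (1 − |Γ|²)·P_inc = 554 mW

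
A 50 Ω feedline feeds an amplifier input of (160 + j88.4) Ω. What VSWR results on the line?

VSWR ≈ 4.25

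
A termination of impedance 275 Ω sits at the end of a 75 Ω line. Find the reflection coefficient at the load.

Γ = 0.571

Γ = (Z_L − Z_0)/(Z_L + Z_0) = (275 − 75)/(275 + 75) = 200/350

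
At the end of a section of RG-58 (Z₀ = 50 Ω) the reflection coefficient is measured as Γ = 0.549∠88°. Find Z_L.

Z_L ≈ 27.7 + j43.4 Ω

Z_L = Z_0·(1 + Γ)/(1 − Γ) = 50·(1.02 + j0.549)/(0.981 − j0.549)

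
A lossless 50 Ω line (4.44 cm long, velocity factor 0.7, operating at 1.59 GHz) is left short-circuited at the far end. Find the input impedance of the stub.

λ = v/f = 0.7·c / 1.59 GHz = 0.132 m
βl = 2π·l/λ = 2π × 0.336 = 121°
tan(βl) = -1.66
For a short-circuited stub, Z_in = jZ_0·tan(βl)

Z_in ≈ −j83.1 Ω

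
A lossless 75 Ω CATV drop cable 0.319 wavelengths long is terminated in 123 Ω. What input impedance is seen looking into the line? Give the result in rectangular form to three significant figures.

βl = 2π × 0.319 = 115°
tan(βl) = tan(115°) = -2.16
Z_in = Z_0·(Z_L + jZ_0·tanβl)/(Z_0 + jZ_L·tanβl)
     = 75·(123 − j162)/(75 − j266)

Z_in ≈ 51.4 + j20.2 Ω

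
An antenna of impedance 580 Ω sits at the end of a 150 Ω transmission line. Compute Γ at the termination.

Γ = (Z_L − Z_0)/(Z_L + Z_0) = (580 − 150)/(580 + 150) = 430/730

Γ = 0.589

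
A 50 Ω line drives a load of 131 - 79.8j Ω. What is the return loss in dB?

Γ = (81 − j79.8)/(181 − j79.8), |Γ| = 0.575
RL = −20·log₁₀|Γ| = −20·log₁₀(0.575)

RL ≈ 4.81 dB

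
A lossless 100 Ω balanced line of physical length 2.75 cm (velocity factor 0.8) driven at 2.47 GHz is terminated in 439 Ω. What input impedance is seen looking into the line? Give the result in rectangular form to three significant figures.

λ = v/f = 0.8·c / 2.47 GHz = 0.0972 m
βl = 2π·l/λ = 2π × 0.283 = 102°
tan(βl) = tan(102°) = -4.75
Z_in = Z_0·(Z_L + jZ_0·tanβl)/(Z_0 + jZ_L·tanβl)
     = 100·(439 − j475)/(100 − j2090)

Z_in ≈ 23.7 + j19.9 Ω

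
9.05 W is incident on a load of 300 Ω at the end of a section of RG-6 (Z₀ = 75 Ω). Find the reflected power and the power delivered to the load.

P_reflected ≈ 3.26 W; P_delivered ≈ 5.79 W

Γ = (300 − 75)/(300 + 75) = 0.6
|Γ|² = 0.36
P_refl = |Γ|²·P_inc = 3.26 W, P_del = (1 − |Γ|²)·P_inc = 5.79 W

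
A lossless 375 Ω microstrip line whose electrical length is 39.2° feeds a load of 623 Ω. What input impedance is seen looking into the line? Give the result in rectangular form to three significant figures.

tan(βl) = tan(39.2°) = 0.816
Z_in = Z_0·(Z_L + jZ_0·tanβl)/(Z_0 + jZ_L·tanβl)
     = 375·(623 + j306)/(375 + j508)

Z_in ≈ 366 − j190 Ω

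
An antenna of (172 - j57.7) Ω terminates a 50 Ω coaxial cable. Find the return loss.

Γ = (122 − j57.7)/(222 − j57.7), |Γ| = 0.588
RL = −20·log₁₀|Γ| = −20·log₁₀(0.588)

RL ≈ 4.61 dB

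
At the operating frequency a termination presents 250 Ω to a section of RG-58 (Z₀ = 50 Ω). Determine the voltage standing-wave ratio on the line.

VSWR ≈ 5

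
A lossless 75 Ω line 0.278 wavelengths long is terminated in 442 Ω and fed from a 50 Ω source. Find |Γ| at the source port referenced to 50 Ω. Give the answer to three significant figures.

|Γ| ≈ 0.607

βl = 2π × 0.278 = 100°
tan(βl) = -5.63
Z_in = Z_0·(Z_L + jZ_0·tanβl)/(Z_0 + jZ_L·tanβl) = 13.1 + j12.9 Ω
Γ_s = (Z_in − Z_s)/(Z_in + Z_s) = (-36.9 + j12.9)/(63.1 + j12.9), |Γ_s| = 0.607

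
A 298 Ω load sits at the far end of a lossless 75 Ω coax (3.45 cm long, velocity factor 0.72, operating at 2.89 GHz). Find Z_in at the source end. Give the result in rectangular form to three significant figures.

λ = v/f = 0.72·c / 2.89 GHz = 0.0747 m
βl = 2π·l/λ = 2π × 0.462 = 166°
tan(βl) = tan(166°) = -0.246
Z_in = Z_0·(Z_L + jZ_0·tanβl)/(Z_0 + jZ_L·tanβl)
     = 75·(298 − j18.5)/(75 − j73.3)

Z_in ≈ 162 + j140 Ω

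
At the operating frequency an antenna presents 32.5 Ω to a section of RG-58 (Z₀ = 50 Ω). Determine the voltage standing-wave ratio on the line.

VSWR ≈ 1.54

Γ = (32.5 − 50)/(32.5 + 50) = -0.212
VSWR = (1 + 0.212)/(1 − 0.212)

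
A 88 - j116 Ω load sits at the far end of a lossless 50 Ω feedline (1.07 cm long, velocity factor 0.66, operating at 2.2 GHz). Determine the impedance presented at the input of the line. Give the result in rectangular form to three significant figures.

λ = v/f = 0.66·c / 2.2 GHz = 0.09 m
βl = 2π·l/λ = 2π × 0.119 = 42.8°
tan(βl) = tan(42.8°) = 0.926
Z_in = Z_0·(Z_L + jZ_0·tanβl)/(Z_0 + jZ_L·tanβl)
     = 50·(88 − j69.7)/(157 + j81.5)

Z_in ≈ 13 − j28.9 Ω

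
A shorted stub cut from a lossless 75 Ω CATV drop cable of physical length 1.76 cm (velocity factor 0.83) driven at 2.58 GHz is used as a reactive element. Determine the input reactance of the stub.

X_in ≈ 166 Ω (inductive)

λ = v/f = 0.83·c / 2.58 GHz = 0.0965 m
βl = 2π·l/λ = 2π × 0.182 = 65.7°
tan(βl) = 2.21
For a shorted stub, Z_in = jZ_0·tan(βl)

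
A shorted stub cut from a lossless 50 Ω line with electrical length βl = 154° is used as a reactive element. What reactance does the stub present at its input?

X_in ≈ -24.4 Ω (capacitive)

tan(βl) = -0.488
For a shorted stub, Z_in = jZ_0·tan(βl)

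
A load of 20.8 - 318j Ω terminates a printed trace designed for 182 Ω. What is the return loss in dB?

RL ≈ 0.489 dB

Γ = (-161.2 − j318)/(202.8 − j318), |Γ| = 0.945
RL = −20·log₁₀|Γ| = −20·log₁₀(0.945)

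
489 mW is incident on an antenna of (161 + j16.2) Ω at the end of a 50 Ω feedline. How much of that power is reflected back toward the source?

P_reflected ≈ 137 mW

|Γ| = |(111 + j16.2)/(211 + j16.2)| = 0.53
|Γ|² = 0.281
P_refl = |Γ|²·P_inc = 137 mW, P_del = (1 − |Γ|²)·P_inc = 352 mW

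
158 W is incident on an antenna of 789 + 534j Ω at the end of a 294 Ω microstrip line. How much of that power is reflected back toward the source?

|Γ| = |(495 + j534)/(1083 + j534)| = 0.603
|Γ|² = 0.364
P_refl = |Γ|²·P_inc = 57.5 W, P_del = (1 − |Γ|²)·P_inc = 101 W

P_reflected ≈ 57.5 W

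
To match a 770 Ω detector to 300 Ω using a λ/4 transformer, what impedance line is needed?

Z_qwt ≈ 481 Ω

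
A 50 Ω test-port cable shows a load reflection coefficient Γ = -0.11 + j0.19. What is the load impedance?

Z_L = Z_0·(1 + Γ)/(1 − Γ) = 50·(0.89 + j0.19)/(1.11 − j0.19)

Z_L ≈ 37.5 + j15 Ω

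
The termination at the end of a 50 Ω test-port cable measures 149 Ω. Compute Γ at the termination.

Γ = 0.497

Γ = (Z_L − Z_0)/(Z_L + Z_0) = (149 − 50)/(149 + 50) = 99/199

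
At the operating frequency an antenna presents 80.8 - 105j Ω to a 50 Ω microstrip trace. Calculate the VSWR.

VSWR ≈ 4.75

Γ = (Z_L − Z_0)/(Z_L + Z_0) = (30.8 − j105)/(130.8 − j105)
|Γ| = 109/168 = 0.652
VSWR = (1 + |Γ|)/(1 − |Γ|) = 1.65/0.348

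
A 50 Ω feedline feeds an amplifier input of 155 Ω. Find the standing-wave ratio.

Γ = (155 − 50)/(155 + 50) = 0.512
VSWR = (1 + 0.512)/(1 − 0.512)

VSWR ≈ 3.1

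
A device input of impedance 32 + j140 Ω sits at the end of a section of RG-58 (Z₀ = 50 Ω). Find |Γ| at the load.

Γ = (Z_L − Z_0)/(Z_L + Z_0) = (-18 + j140)/(82 + j140)
|Γ| = 141/162

|Γ| ≈ 0.87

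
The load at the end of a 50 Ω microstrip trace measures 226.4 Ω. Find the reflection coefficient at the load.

Γ = (Z_L − Z_0)/(Z_L + Z_0) = (226.4 − 50)/(226.4 + 50) = 176.4/276.4

Γ = 0.638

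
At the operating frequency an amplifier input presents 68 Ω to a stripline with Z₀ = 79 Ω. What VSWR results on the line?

VSWR ≈ 1.16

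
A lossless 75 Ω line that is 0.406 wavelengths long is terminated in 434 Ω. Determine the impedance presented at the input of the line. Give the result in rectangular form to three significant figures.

βl = 2π × 0.406 = 146°
tan(βl) = tan(146°) = -0.67
Z_in = Z_0·(Z_L + jZ_0·tanβl)/(Z_0 + jZ_L·tanβl)
     = 75·(434 − j50.3)/(75 − j291)

Z_in ≈ 39.2 + j102 Ω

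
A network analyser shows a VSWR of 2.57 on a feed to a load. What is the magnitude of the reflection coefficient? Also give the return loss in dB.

|Γ| ≈ 0.44; return loss ≈ 7.14 dB

|Γ| = (S − 1)/(S + 1) = (2.57 − 1)/(2.57 + 1) = 1.57/3.57
RL = −20·log₁₀|Γ| = −20·log₁₀(0.44)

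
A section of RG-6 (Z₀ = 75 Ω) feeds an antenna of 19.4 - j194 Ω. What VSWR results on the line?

VSWR ≈ 30

Γ = (Z_L − Z_0)/(Z_L + Z_0) = (-55.6 − j194)/(94.4 − j194)
|Γ| = 202/216 = 0.935
VSWR = (1 + |Γ|)/(1 − |Γ|) = 1.94/0.0646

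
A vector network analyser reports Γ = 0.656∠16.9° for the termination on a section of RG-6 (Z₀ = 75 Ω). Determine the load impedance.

Z_L = Z_0·(1 + Γ)/(1 − Γ) = 75·(1.63 + j0.191)/(0.372 − j0.191)

Z_L ≈ 244 + j163 Ω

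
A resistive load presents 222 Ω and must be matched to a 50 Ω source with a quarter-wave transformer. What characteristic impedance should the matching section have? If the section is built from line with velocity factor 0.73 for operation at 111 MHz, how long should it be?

Z_qwt = √(Z_0·R_L) = √(50 × 222) = √11100
λ = 0.73·c/f = 1.97 m, so l = λ/4 = 0.493 m

Z_qwt ≈ 105 Ω; length ≈ 49.3 cm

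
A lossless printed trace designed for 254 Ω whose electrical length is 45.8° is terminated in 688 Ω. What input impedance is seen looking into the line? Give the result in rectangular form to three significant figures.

Z_in ≈ 162 − j189 Ω

tan(βl) = tan(45.8°) = 1.03
Z_in = Z_0·(Z_L + jZ_0·tanβl)/(Z_0 + jZ_L·tanβl)
     = 254·(688 + j261)/(254 + j707)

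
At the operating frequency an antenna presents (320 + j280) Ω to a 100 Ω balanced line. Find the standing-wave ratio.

VSWR ≈ 5.79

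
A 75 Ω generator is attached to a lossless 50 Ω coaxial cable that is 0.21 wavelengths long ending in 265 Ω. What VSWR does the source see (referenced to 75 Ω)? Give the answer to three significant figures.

VSWR ≈ 7.68

βl = 2π × 0.21 = 75.6°
tan(βl) = 3.89
Z_in = Z_0·(Z_L + jZ_0·tanβl)/(Z_0 + jZ_L·tanβl) = 10 − j12.4 Ω
Γ_s = (Z_in − Z_s)/(Z_in + Z_s) = (-65 − j12.4)/(85 − j12.4), |Γ_s| = 0.77
VSWR = (1 + |Γ_s|)/(1 − |Γ_s|)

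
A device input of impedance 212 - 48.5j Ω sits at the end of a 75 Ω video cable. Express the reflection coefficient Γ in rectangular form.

Γ ≈ 0.492 − j0.0859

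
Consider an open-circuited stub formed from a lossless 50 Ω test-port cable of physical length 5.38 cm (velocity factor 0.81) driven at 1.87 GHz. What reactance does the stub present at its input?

λ = v/f = 0.81·c / 1.87 GHz = 0.13 m
βl = 2π·l/λ = 2π × 0.414 = 149°
tan(βl) = -0.6
For an open-circuited stub, Z_in = −jZ_0·cot(βl) = −jZ_0/tan(βl)

X_in ≈ 83.4 Ω (inductive)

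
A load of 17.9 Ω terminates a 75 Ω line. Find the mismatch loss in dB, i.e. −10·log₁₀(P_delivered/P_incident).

mismatch loss ≈ 2.06 dB

Γ = (17.9 − 75)/(17.9 + 75) = -0.615
|Γ|² = 0.378, so P_del/P_inc = 1 − |Γ|² = 0.622
ML = −10·log₁₀(1 − |Γ|²)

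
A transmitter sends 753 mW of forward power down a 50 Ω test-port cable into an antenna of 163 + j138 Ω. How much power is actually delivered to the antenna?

|Γ| = |(113 + j138)/(213 + j138)| = 0.703
|Γ|² = 0.494
P_refl = |Γ|²·P_inc = 372 mW, P_del = (1 − |Γ|²)·P_inc = 381 mW

P_delivered ≈ 381 mW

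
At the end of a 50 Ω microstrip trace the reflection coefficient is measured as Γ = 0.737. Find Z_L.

Z_L = Z_0·(1 + Γ)/(1 − Γ) = 50·(1.74)/(0.263)

Z_L ≈ 330 Ω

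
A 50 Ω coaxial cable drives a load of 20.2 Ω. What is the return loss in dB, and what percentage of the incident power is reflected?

Γ = (20.2 − 50)/(20.2 + 50) = -0.425
RL = −20·log₁₀(0.425) = 7.44 dB
P_refl/P_inc = |Γ|² = 0.18

RL ≈ 7.44 dB; 18% of incident power reflected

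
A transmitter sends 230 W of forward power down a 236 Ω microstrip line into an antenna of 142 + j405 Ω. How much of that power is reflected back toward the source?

P_reflected ≈ 130 W

|Γ| = |(-94 + j405)/(378 + j405)| = 0.75
|Γ|² = 0.563
P_refl = |Γ|²·P_inc = 130 W, P_del = (1 − |Γ|²)·P_inc = 100 W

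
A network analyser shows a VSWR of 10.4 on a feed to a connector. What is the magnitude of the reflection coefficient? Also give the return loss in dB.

|Γ| ≈ 0.825; return loss ≈ 1.68 dB

|Γ| = (S − 1)/(S + 1) = (10.4 − 1)/(10.4 + 1) = 9.4/11.4
RL = −20·log₁₀|Γ| = −20·log₁₀(0.825)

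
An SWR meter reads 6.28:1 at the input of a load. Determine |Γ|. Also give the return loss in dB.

|Γ| ≈ 0.725; return loss ≈ 2.79 dB

|Γ| = (S − 1)/(S + 1) = (6.28 − 1)/(6.28 + 1) = 5.28/7.28
RL = −20·log₁₀|Γ| = −20·log₁₀(0.725)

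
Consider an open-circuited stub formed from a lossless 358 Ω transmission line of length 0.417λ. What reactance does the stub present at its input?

X_in ≈ 623 Ω (inductive)

βl = 2π × 0.417 = 150°
tan(βl) = -0.575
For an open-circuited stub, Z_in = −jZ_0·cot(βl) = −jZ_0/tan(βl)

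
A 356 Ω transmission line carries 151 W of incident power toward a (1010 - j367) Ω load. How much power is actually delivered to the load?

|Γ| = |(654 − j367)/(1366 − j367)| = 0.53
|Γ|² = 0.281
P_refl = |Γ|²·P_inc = 42.4 W, P_del = (1 − |Γ|²)·P_inc = 109 W

P_delivered ≈ 109 W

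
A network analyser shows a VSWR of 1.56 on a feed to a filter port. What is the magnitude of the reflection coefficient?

|Γ| ≈ 0.219

|Γ| = (S − 1)/(S + 1) = (1.56 − 1)/(1.56 + 1) = 0.56/2.56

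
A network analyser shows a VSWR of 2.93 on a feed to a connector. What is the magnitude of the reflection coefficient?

|Γ| ≈ 0.491

|Γ| = (S − 1)/(S + 1) = (2.93 − 1)/(2.93 + 1) = 1.93/3.93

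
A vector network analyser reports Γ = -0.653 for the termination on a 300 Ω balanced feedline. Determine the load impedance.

Z_L ≈ 63 Ω

Z_L = Z_0·(1 + Γ)/(1 − Γ) = 300·(0.347)/(1.65)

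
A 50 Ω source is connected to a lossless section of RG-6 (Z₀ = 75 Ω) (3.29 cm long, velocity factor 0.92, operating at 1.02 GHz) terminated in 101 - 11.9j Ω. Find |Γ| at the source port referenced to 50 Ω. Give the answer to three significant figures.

|Γ| ≈ 0.216

λ = v/f = 0.92·c / 1.02 GHz = 0.271 m
βl = 2π·l/λ = 2π × 0.122 = 43.8°
tan(βl) = 0.958
Z_in = Z_0·(Z_L + jZ_0·tanβl)/(Z_0 + jZ_L·tanβl) = 64.7 − j20.5 Ω
Γ_s = (Z_in − Z_s)/(Z_in + Z_s) = (14.7 − j20.5)/(115 − j20.5), |Γ_s| = 0.216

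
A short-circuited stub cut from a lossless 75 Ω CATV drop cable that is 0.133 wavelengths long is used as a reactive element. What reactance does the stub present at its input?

βl = 2π × 0.133 = 47.9°
tan(βl) = 1.11
For a short-circuited stub, Z_in = jZ_0·tan(βl)

X_in ≈ 82.9 Ω (inductive)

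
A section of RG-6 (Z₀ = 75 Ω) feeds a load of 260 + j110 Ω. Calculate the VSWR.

Γ = (Z_L − Z_0)/(Z_L + Z_0) = (185 + j110)/(335 + j110)
|Γ| = 215/353 = 0.61
VSWR = (1 + |Γ|)/(1 − |Γ|) = 1.61/0.39

VSWR ≈ 4.13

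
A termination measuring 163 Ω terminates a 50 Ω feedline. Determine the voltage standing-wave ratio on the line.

VSWR ≈ 3.26

Γ = (163 − 50)/(163 + 50) = 0.531
VSWR = (1 + 0.531)/(1 − 0.531)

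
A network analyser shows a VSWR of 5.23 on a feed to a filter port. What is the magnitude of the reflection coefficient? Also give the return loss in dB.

|Γ| = (S − 1)/(S + 1) = (5.23 − 1)/(5.23 + 1) = 4.23/6.23
RL = −20·log₁₀|Γ| = −20·log₁₀(0.679)

|Γ| ≈ 0.679; return loss ≈ 3.36 dB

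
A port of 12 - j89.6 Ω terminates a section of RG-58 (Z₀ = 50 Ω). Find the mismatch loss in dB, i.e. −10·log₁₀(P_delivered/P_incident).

Γ = (-38 − j89.6)/(62 − j89.6), |Γ| = 0.893
|Γ|² = 0.798, so P_del/P_inc = 1 − |Γ|² = 0.202
ML = −10·log₁₀(1 − |Γ|²)

mismatch loss ≈ 6.94 dB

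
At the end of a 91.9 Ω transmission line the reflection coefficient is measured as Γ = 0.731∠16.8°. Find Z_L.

Z_L ≈ 318 + j288 Ω

Z_L = Z_0·(1 + Γ)/(1 − Γ) = 91.9·(1.7 + j0.211)/(0.3 − j0.211)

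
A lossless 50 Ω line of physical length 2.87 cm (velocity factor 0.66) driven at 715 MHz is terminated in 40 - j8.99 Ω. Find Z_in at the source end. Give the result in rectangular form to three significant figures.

Z_in ≈ 38 + j5.24 Ω

λ = v/f = 0.66·c / 715 MHz = 0.277 m
βl = 2π·l/λ = 2π × 0.104 = 37.3°
tan(βl) = tan(37.3°) = 0.762
Z_in = Z_0·(Z_L + jZ_0·tanβl)/(Z_0 + jZ_L·tanβl)
     = 50·(40 + j29.1)/(56.9 + j30.5)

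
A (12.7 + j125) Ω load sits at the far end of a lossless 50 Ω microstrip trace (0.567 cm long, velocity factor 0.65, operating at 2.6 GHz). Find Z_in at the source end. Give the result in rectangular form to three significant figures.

λ = v/f = 0.65·c / 2.6 GHz = 0.075 m
βl = 2π·l/λ = 2π × 0.0756 = 27.2°
tan(βl) = tan(27.2°) = 0.514
Z_in = Z_0·(Z_L + jZ_0·tanβl)/(Z_0 + jZ_L·tanβl)
     = 50·(12.7 + j151)/(-14.3 + j6.53)

Z_in ≈ 163 − j453 Ω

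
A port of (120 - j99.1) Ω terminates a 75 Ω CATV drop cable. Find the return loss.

RL ≈ 6.06 dB

Γ = (45 − j99.1)/(195 − j99.1), |Γ| = 0.498
RL = −20·log₁₀|Γ| = −20·log₁₀(0.498)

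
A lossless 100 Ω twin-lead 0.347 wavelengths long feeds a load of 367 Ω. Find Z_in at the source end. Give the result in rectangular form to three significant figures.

βl = 2π × 0.347 = 125°
tan(βl) = tan(125°) = -1.43
Z_in = Z_0·(Z_L + jZ_0·tanβl)/(Z_0 + jZ_L·tanβl)
     = 100·(367 − j143)/(100 − j526)

Z_in ≈ 39.1 + j62.4 Ω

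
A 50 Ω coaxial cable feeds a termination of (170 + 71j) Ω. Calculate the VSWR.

Γ = (Z_L − Z_0)/(Z_L + Z_0) = (120 + j71)/(220 + j71)
|Γ| = 139/231 = 0.603
VSWR = (1 + |Γ|)/(1 − |Γ|) = 1.6/0.397

VSWR ≈ 4.04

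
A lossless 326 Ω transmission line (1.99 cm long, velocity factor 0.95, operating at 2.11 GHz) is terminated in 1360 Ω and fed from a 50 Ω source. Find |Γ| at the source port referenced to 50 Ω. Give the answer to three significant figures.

λ = v/f = 0.95·c / 2.11 GHz = 0.135 m
βl = 2π·l/λ = 2π × 0.147 = 53°
tan(βl) = 1.33
Z_in = Z_0·(Z_L + jZ_0·tanβl)/(Z_0 + jZ_L·tanβl) = 119 − j224 Ω
Γ_s = (Z_in − Z_s)/(Z_in + Z_s) = (68.5 − j224)/(169 − j224), |Γ_s| = 0.836

|Γ| ≈ 0.836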